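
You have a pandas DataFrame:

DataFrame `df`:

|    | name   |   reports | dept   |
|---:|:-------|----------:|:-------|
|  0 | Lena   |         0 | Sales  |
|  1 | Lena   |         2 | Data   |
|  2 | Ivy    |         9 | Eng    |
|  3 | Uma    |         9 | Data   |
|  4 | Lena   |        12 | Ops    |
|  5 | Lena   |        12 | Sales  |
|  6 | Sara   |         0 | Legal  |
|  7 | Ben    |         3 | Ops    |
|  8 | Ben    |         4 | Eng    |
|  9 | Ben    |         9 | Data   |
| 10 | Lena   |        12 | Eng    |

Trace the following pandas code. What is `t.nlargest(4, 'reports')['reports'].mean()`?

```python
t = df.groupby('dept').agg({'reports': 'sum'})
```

18.0

group by dept, sum of reports:
       reports
dept          
Data        20
Eng         25
Legal        0
Ops         15
Sales       12
take 4 rows with largest reports:
       reports
dept          
Eng         25
Data        20
Ops         15
Sales       12
Hence 18.0.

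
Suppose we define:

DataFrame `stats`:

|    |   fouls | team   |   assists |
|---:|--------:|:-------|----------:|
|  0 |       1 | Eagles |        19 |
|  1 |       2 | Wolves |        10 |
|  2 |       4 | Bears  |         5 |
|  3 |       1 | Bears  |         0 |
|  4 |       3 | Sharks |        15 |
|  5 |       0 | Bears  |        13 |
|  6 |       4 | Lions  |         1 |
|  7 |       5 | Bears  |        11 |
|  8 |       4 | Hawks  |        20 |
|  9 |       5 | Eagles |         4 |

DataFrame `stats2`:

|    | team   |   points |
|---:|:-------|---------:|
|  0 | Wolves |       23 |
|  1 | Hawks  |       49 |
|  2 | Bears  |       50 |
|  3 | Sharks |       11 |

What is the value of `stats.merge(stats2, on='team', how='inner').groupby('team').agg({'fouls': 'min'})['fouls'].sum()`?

9

merge on 'team' (how='inner') → 7 rows:
   fouls    team  assists  points
0      2  Wolves       10      23
1      4   Bears        5      50
2      1   Bears        0      50
3      3  Sharks       15      11
4      0   Bears       13      50
5      5   Bears       11      50
6      4   Hawks       20      49
group by team, min of fouls:
        fouls
team         
Bears       0
Hawks       4
Sharks      3
Wolves      2
So sum() = 9.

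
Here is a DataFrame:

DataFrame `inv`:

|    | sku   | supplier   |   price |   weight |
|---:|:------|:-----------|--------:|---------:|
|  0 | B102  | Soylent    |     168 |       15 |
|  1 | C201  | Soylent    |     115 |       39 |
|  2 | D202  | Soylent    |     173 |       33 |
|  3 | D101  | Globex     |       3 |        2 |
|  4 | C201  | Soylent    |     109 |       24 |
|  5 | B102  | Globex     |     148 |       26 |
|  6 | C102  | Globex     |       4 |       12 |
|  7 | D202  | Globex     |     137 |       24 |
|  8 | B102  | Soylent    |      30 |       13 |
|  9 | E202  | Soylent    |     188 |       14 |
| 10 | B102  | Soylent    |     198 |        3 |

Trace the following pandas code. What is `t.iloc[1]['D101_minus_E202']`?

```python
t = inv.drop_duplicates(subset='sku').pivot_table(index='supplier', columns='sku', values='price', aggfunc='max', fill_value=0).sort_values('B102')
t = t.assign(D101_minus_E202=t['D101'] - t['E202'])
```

-188

drop duplicate sku (keep=first):
    sku supplier  price  weight
0  B102  Soylent    168      15
1  C201  Soylent    115      39
2  D202  Soylent    173      33
3  D101   Globex      3       2
6  C102   Globex      4      12
9  E202  Soylent    188      14
pivot: rows=supplier, cols=sku, max(price):
sku       B102  C102  C201  D101  D202  E202
supplier                                    
Globex       0     4     0     3     0     0
Soylent    168     0   115     0   173   188
sort by B102:
sku       B102  C102  C201  D101  D202  E202
supplier                                    
Globex       0     4     0     3     0     0
Soylent    168     0   115     0   173   188
add column D101_minus_E202 = t['D101'] - t['E202']:
sku       B102  C102  C201  D101  D202  E202  D101_minus_E202
supplier                                                     
Globex       0     4     0     3     0     0                3
Soylent    168     0   115     0   173   188             -188
The value at position 1, column 'D101_minus_E202' is -188.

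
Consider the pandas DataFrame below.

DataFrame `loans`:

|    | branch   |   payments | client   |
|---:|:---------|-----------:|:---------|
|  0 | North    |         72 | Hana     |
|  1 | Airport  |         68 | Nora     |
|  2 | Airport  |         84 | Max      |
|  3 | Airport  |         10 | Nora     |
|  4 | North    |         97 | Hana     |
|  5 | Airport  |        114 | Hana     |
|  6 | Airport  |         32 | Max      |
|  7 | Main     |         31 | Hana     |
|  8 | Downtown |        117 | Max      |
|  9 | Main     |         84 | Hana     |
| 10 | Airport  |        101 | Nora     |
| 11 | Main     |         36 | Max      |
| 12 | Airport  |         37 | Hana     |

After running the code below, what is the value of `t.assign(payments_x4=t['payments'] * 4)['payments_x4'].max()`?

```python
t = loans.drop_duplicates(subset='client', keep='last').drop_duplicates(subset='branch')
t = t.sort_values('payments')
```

404

drop duplicate client (keep=last):
     branch  payments client
10  Airport       101   Nora
11     Main        36    Max
12  Airport        37   Hana
drop duplicate branch (keep=first):
     branch  payments client
10  Airport       101   Nora
11     Main        36    Max
sort by payments:
     branch  payments client
11     Main        36    Max
10  Airport       101   Nora
add column payments_x4 = t['payments'] * 4:
     branch  payments client  payments_x4
11     Main        36    Max          144
10  Airport       101   Nora          404
max of column 'payments_x4' → 404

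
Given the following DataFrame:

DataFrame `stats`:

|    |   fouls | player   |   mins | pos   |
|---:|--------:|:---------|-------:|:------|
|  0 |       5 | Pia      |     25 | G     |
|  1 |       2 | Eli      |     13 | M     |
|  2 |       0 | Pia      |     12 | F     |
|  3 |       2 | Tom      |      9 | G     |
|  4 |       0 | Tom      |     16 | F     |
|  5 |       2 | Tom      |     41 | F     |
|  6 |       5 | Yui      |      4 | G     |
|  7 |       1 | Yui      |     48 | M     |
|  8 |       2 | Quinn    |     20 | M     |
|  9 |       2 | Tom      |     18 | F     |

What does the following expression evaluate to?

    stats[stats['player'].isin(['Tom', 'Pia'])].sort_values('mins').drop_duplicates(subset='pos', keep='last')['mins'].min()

filter rows where player in ['Tom', 'Pia']:
   fouls player  mins pos
0      5    Pia    25   G
2      0    Pia    12   F
3      2    Tom     9   G
4      0    Tom    16   F
5      2    Tom    41   F
9      2    Tom    18   F
sort by mins:
   fouls player  mins pos
3      2    Tom     9   G
2      0    Pia    12   F
4      0    Tom    16   F
9      2    Tom    18   F
0      5    Pia    25   G
5      2    Tom    41   F
drop duplicate pos (keep=last):
   fouls player  mins pos
0      5    Pia    25   G
5      2    Tom    41   F
Finally, min of column 'mins' = 25.

25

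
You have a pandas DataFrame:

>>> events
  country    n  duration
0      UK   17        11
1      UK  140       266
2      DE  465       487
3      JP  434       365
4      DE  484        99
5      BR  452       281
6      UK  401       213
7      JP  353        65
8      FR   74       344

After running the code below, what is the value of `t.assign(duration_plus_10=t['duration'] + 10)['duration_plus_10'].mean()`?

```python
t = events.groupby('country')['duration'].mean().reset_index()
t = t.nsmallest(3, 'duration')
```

group by country, mean of duration:
country
BR    281.000000
DE    293.000000
FR    344.000000
JP    215.000000
UK    163.333333
Name: duration, dtype: float64
reset_index():
  country    duration
0      BR  281.000000
1      DE  293.000000
2      FR  344.000000
3      JP  215.000000
4      UK  163.333333
take 3 rows with smallest duration:
  country    duration
4      UK  163.333333
3      JP  215.000000
0      BR  281.000000
add column duration_plus_10 = t['duration'] + 10:
  country    duration  duration_plus_10
4      UK  163.333333        173.333333
3      JP  215.000000        225.000000
0      BR  281.000000        291.000000

229.777777778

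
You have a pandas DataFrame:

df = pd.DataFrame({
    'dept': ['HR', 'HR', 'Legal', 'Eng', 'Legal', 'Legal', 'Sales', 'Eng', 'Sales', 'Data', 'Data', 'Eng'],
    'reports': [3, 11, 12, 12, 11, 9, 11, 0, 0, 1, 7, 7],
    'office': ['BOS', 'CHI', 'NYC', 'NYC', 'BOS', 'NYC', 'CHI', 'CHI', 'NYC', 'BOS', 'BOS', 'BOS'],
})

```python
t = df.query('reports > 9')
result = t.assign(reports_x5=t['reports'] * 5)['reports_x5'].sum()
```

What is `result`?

filter rows where reports > 9:
    dept  reports office
1     HR       11    CHI
2  Legal       12    NYC
3    Eng       12    NYC
4  Legal       11    BOS
6  Sales       11    CHI
add column reports_x5 = t['reports'] * 5:
    dept  reports office  reports_x5
1     HR       11    CHI          55
2  Legal       12    NYC          60
3    Eng       12    NYC          60
4  Legal       11    BOS          55
6  Sales       11    CHI          55
sum of column 'reports_x5' → 285

285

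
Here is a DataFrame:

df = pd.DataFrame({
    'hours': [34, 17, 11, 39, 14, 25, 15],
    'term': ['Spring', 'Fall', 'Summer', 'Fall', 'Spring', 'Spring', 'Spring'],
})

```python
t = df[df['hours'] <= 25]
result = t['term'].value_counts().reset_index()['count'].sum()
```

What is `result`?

5

filter rows where hours <= 25:
   hours    term
1     17    Fall
2     11  Summer
4     14  Spring
5     25  Spring
6     15  Spring
value_counts of term:
term
Spring    3
Fall      1
Summer    1
Name: count, dtype: int64
reset_index():
     term  count
0  Spring      3
1    Fall      1
2  Summer      1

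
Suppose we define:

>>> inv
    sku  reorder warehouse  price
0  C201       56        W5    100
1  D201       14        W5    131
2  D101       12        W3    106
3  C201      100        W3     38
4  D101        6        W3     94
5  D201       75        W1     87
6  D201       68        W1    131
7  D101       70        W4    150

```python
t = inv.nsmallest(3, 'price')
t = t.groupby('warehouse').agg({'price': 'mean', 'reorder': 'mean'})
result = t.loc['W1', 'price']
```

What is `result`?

87.0

take 3 rows with smallest price:
    sku  reorder warehouse  price
3  C201      100        W3     38
5  D201       75        W1     87
4  D101        6        W3     94
group by warehouse: mean(price), mean(reorder):
           price  reorder
warehouse                
W1          87.0     75.0
W3          66.0     53.0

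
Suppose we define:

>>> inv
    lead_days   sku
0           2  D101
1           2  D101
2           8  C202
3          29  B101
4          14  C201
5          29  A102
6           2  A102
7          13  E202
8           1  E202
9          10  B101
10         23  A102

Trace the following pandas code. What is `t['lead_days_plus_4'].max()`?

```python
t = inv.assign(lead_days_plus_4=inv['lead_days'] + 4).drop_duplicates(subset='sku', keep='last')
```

27

add column lead_days_plus_4 = inv['lead_days'] + 4:
    lead_days   sku  lead_days_plus_4
0           2  D101                 6
1           2  D101                 6
2           8  C202                12
3          29  B101                33
4          14  C201                18
5          29  A102                33
6           2  A102                 6
7          13  E202                17
8           1  E202                 5
9          10  B101                14
10         23  A102                27
drop duplicate sku (keep=last):
    lead_days   sku  lead_days_plus_4
1           2  D101                 6
2           8  C202                12
4          14  C201                18
8           1  E202                 5
9          10  B101                14
10         23  A102                27
max of column 'lead_days_plus_4' → 27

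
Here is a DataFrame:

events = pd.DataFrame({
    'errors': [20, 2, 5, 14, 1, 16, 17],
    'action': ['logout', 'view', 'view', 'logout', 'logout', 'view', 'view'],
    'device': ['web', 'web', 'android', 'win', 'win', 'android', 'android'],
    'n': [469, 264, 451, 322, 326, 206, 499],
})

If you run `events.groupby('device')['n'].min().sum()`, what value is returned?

792

group by device, min of n:
device
android    206
web        264
win        322
Name: n, dtype: int64
The sum of the resulting series is 792.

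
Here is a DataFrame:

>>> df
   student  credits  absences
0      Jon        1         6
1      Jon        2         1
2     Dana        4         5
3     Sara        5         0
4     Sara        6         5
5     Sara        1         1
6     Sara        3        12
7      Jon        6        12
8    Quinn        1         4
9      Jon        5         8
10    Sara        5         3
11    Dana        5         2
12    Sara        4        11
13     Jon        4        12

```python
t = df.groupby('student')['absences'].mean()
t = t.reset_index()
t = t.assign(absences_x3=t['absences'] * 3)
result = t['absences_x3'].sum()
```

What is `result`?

group by student, mean of absences:
student
Dana     3.500000
Jon      7.800000
Quinn    4.000000
Sara     5.333333
Name: absences, dtype: float64
reset_index():
  student  absences
0    Dana  3.500000
1     Jon  7.800000
2   Quinn  4.000000
3    Sara  5.333333
add column absences_x3 = t['absences'] * 3:
  student  absences  absences_x3
0    Dana  3.500000         10.5
1     Jon  7.800000         23.4
2   Quinn  4.000000         12.0
3    Sara  5.333333         16.0

61.9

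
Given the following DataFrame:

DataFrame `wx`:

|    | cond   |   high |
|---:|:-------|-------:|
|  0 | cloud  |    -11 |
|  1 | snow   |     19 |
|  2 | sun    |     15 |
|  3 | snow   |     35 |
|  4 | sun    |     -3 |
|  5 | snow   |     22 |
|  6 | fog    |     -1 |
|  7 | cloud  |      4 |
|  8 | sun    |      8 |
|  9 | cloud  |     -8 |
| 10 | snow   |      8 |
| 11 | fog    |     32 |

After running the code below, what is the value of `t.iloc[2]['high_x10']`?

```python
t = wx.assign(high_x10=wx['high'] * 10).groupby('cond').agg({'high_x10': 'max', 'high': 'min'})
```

350

add column high_x10 = wx['high'] * 10:
     cond  high  high_x10
0   cloud   -11      -110
1    snow    19       190
2     sun    15       150
3    snow    35       350
4     sun    -3       -30
5    snow    22       220
6     fog    -1       -10
7   cloud     4        40
8     sun     8        80
9   cloud    -8       -80
10   snow     8        80
11    fog    32       320
group by cond: max(high_x10), min(high):
       high_x10  high
cond                 
cloud        40   -11
fog         320    -1
snow        350     8
sun         150    -3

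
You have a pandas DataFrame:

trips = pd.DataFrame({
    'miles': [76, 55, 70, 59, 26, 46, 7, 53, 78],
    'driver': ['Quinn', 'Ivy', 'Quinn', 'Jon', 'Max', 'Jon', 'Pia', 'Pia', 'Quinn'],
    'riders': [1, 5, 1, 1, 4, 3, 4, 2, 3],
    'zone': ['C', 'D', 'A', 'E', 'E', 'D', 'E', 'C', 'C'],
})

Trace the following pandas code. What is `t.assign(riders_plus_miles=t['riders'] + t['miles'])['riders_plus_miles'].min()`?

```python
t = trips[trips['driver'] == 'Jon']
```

filter rows where driver == 'Jon':
   miles driver  riders zone
3     59    Jon       1    E
5     46    Jon       3    D
add column riders_plus_miles = t['riders'] + t['miles']:
   miles driver  riders zone  riders_plus_miles
3     59    Jon       1    E                 60
5     46    Jon       3    D                 49

49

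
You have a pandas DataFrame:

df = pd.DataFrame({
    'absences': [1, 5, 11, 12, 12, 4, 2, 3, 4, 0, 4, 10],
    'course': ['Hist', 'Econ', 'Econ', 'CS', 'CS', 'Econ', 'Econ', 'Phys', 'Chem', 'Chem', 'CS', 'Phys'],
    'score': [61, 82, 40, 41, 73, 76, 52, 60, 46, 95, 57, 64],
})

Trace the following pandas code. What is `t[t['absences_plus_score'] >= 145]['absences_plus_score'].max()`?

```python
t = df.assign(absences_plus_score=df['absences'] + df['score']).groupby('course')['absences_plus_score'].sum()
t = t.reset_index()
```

272

add column absences_plus_score = df['absences'] + df['score']:
    absences course  score  absences_plus_score
0          1   Hist     61                   62
1          5   Econ     82                   87
2         11   Econ     40                   51
3         12     CS     41                   53
4         12     CS     73                   85
5          4   Econ     76                   80
6          2   Econ     52                   54
7          3   Phys     60                   63
8          4   Chem     46                   50
9          0   Chem     95                   95
10         4     CS     57                   61
11        10   Phys     64                   74
group by course, sum of absences_plus_score:
course
CS      199
Chem    145
Econ    272
Hist     62
Phys    137
Name: absences_plus_score, dtype: int64
reset_index():
  course  absences_plus_score
0     CS                  199
1   Chem                  145
2   Econ                  272
3   Hist                   62
4   Phys                  137
filter rows where absences_plus_score >= 145:
  course  absences_plus_score
0     CS                  199
1   Chem                  145
2   Econ                  272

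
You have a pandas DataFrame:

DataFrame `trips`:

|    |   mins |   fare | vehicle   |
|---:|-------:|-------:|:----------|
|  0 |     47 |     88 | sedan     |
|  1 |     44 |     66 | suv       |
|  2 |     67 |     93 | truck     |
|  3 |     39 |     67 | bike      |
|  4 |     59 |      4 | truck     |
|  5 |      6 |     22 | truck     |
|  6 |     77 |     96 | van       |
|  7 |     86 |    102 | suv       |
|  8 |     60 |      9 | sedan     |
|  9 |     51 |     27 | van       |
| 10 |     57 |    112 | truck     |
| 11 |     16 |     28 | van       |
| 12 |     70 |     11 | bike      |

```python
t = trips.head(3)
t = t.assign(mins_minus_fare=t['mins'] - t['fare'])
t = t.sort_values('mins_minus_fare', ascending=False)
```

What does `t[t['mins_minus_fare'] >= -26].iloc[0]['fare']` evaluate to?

66

take first 3 rows:
   mins  fare vehicle
0    47    88   sedan
1    44    66     suv
2    67    93   truck
add column mins_minus_fare = t['mins'] - t['fare']:
   mins  fare vehicle  mins_minus_fare
0    47    88   sedan              -41
1    44    66     suv              -22
2    67    93   truck              -26
sort by mins_minus_fare descending:
   mins  fare vehicle  mins_minus_fare
1    44    66     suv              -22
2    67    93   truck              -26
0    47    88   sedan              -41
filter rows where mins_minus_fare >= -26:
   mins  fare vehicle  mins_minus_fare
1    44    66     suv              -22
2    67    93   truck              -26
value at position 0, column 'fare' → 66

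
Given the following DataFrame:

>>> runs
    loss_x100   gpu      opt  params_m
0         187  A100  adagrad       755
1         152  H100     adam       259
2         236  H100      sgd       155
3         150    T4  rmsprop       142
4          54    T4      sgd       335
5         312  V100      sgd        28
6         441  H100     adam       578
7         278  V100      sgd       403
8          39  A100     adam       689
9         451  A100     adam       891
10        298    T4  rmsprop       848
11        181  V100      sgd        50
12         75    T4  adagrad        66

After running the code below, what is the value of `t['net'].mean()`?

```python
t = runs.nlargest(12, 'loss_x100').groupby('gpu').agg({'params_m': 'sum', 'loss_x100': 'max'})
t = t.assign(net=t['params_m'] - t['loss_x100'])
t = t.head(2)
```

873.0

take 12 rows with largest loss_x100:
    loss_x100   gpu      opt  params_m
9         451  A100     adam       891
6         441  H100     adam       578
5         312  V100      sgd        28
10        298    T4  rmsprop       848
7         278  V100      sgd       403
2         236  H100      sgd       155
0         187  A100  adagrad       755
11        181  V100      sgd        50
1         152  H100     adam       259
3         150    T4  rmsprop       142
12         75    T4  adagrad        66
4          54    T4      sgd       335
group by gpu: sum(params_m), max(loss_x100):
      params_m  loss_x100
gpu                      
A100      1646        451
H100       992        441
T4        1391        298
V100       481        312
add column net = t['params_m'] - t['loss_x100']:
      params_m  loss_x100   net
gpu                            
A100      1646        451  1195
H100       992        441   551
T4        1391        298  1093
V100       481        312   169
take first 2 rows:
      params_m  loss_x100   net
gpu                            
A100      1646        451  1195
H100       992        441   551
Finally, mean of column 'net' = 873.0.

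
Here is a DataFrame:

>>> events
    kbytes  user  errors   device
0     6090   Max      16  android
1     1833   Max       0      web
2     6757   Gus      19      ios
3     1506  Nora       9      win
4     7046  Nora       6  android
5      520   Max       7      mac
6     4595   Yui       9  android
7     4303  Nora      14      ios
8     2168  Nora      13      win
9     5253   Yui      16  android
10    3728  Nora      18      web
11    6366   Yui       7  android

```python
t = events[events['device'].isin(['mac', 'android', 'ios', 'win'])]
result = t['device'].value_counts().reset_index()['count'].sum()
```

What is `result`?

filter rows where device in ['mac', 'android', 'ios', 'win']:
    kbytes  user  errors   device
0     6090   Max      16  android
2     6757   Gus      19      ios
3     1506  Nora       9      win
4     7046  Nora       6  android
5      520   Max       7      mac
6     4595   Yui       9  android
7     4303  Nora      14      ios
8     2168  Nora      13      win
9     5253   Yui      16  android
11    6366   Yui       7  android
value_counts of device:
device
android    5
ios        2
win        2
mac        1
Name: count, dtype: int64
reset_index():
    device  count
0  android      5
1      ios      2
2      win      2
3      mac      1
Taking the sum of column 'count' gives 10.

10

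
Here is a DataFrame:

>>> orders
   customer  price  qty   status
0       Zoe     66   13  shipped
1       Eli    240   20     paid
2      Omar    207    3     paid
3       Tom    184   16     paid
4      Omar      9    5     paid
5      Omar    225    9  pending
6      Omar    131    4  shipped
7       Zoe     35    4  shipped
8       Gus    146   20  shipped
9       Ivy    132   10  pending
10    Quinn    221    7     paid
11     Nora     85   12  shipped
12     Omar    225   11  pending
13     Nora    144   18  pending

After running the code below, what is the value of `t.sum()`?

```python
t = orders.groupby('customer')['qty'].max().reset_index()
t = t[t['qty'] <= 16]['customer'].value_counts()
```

5

group by customer, max of qty:
customer
Eli      20
Gus      20
Ivy      10
Nora     18
Omar     11
Quinn     7
Tom      16
Zoe      13
Name: qty, dtype: int64
reset_index():
  customer  qty
0      Eli   20
1      Gus   20
2      Ivy   10
3     Nora   18
4     Omar   11
5    Quinn    7
6      Tom   16
7      Zoe   13
filter rows where qty <= 16:
  customer  qty
2      Ivy   10
4     Omar   11
5    Quinn    7
6      Tom   16
7      Zoe   13
value_counts of customer:
customer
Ivy      1
Omar     1
Quinn    1
Tom      1
Zoe      1
Name: count, dtype: int64
Taking the sum of the resulting series gives 5.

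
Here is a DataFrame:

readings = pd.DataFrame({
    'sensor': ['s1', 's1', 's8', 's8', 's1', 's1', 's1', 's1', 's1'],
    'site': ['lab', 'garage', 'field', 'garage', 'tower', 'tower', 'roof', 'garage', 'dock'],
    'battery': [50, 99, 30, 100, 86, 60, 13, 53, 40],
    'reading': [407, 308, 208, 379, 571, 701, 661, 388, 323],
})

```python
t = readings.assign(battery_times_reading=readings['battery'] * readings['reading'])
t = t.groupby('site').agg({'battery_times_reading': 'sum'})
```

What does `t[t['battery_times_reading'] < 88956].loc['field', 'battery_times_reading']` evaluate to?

6240

add column battery_times_reading = readings['battery'] * readings['reading']:
  sensor    site  battery  reading  battery_times_reading
0     s1     lab       50      407                  20350
1     s1  garage       99      308                  30492
2     s8   field       30      208                   6240
3     s8  garage      100      379                  37900
4     s1   tower       86      571                  49106
5     s1   tower       60      701                  42060
6     s1    roof       13      661                   8593
7     s1  garage       53      388                  20564
8     s1    dock       40      323                  12920
group by site, sum of battery_times_reading:
        battery_times_reading
site                         
dock                    12920
field                    6240
garage                  88956
lab                     20350
roof                     8593
tower                   91166
filter rows where battery_times_reading < 88956:
       battery_times_reading
site                        
dock                   12920
field                   6240
lab                    20350
roof                    8593
Hence 6240.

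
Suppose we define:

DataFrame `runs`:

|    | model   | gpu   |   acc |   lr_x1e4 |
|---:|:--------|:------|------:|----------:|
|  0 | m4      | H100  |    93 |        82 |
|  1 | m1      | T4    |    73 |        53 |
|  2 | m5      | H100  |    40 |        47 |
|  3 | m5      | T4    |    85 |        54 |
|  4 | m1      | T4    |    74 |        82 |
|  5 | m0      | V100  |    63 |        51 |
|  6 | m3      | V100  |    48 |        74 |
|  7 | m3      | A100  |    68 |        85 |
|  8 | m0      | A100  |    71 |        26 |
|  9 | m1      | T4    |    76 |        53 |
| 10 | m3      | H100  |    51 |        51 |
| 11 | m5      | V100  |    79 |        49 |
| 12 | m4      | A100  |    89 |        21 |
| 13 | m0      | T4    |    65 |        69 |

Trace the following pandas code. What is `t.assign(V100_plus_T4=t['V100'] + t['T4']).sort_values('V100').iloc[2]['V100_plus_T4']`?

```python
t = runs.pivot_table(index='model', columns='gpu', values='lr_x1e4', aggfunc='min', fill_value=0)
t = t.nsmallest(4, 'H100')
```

pivot: rows=model, cols=gpu, min(lr_x1e4):
gpu    A100  H100  T4  V100
model                      
m0       26     0  69    51
m1        0     0  53     0
m3       85    51   0    74
m4       21    82   0     0
m5        0    47  54    49
take 4 rows with smallest H100:
gpu    A100  H100  T4  V100
model                      
m0       26     0  69    51
m1        0     0  53     0
m5        0    47  54    49
m3       85    51   0    74
add column V100_plus_T4 = t['V100'] + t['T4']:
gpu    A100  H100  T4  V100  V100_plus_T4
model                                    
m0       26     0  69    51           120
m1        0     0  53     0            53
m5        0    47  54    49           103
m3       85    51   0    74            74
sort by V100:
gpu    A100  H100  T4  V100  V100_plus_T4
model                                    
m1        0     0  53     0            53
m5        0    47  54    49           103
m0       26     0  69    51           120
m3       85    51   0    74            74
Finally, value at position 2, column 'V100_plus_T4' = 120.

120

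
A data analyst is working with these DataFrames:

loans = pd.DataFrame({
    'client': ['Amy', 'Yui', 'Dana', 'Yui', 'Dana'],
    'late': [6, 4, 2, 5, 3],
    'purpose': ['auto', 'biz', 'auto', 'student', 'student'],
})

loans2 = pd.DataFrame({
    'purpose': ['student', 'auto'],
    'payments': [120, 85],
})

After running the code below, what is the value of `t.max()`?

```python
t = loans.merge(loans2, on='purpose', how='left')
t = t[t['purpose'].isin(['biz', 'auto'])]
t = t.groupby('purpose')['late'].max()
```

merge on 'purpose' (how='left') → 5 rows:
  client  late  purpose  payments
0    Amy     6     auto      85.0
1    Yui     4      biz       NaN
2   Dana     2     auto      85.0
3    Yui     5  student     120.0
4   Dana     3  student     120.0
filter rows where purpose in ['biz', 'auto']:
  client  late purpose  payments
0    Amy     6    auto      85.0
1    Yui     4     biz       NaN
2   Dana     2    auto      85.0
group by purpose, max of late:
purpose
auto    6
biz     4
Name: late, dtype: int64

6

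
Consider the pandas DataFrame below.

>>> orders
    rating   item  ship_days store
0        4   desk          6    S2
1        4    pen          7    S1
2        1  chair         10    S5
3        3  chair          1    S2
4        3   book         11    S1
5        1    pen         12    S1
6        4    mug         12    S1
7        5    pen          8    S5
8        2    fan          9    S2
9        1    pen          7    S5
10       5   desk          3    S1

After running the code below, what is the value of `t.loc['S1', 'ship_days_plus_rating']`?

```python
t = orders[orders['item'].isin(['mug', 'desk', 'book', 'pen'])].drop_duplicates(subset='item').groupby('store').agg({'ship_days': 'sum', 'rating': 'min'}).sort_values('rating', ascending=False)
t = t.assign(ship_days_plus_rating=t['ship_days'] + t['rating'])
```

filter rows where item in ['mug', 'desk', 'book', 'pen']:
    rating  item  ship_days store
0        4  desk          6    S2
1        4   pen          7    S1
4        3  book         11    S1
5        1   pen         12    S1
6        4   mug         12    S1
7        5   pen          8    S5
9        1   pen          7    S5
10       5  desk          3    S1
drop duplicate item (keep=first):
   rating  item  ship_days store
0       4  desk          6    S2
1       4   pen          7    S1
4       3  book         11    S1
6       4   mug         12    S1
group by store: sum(ship_days), min(rating):
       ship_days  rating
store                   
S1            30       3
S2             6       4
sort by rating descending:
       ship_days  rating
store                   
S2             6       4
S1            30       3
add column ship_days_plus_rating = t['ship_days'] + t['rating']:
       ship_days  rating  ship_days_plus_rating
store                                          
S2             6       4                     10
S1            30       3                     33
So loc['S1', 'ship_days_plus_rating'] = 33.

33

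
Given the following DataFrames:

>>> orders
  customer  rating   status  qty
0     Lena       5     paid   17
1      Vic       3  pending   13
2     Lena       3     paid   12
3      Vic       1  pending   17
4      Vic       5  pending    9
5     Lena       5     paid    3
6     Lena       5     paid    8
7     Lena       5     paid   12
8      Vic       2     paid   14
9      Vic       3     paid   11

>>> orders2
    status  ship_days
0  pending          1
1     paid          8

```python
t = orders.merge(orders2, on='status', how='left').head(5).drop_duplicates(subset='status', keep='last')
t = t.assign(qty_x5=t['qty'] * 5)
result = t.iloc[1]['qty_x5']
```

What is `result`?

merge on 'status' (how='left') → 10 rows:
  customer  rating   status  qty  ship_days
0     Lena       5     paid   17          8
1      Vic       3  pending   13          1
2     Lena       3     paid   12          8
3      Vic       1  pending   17          1
4      Vic       5  pending    9          1
5     Lena       5     paid    3          8
6     Lena       5     paid    8          8
7     Lena       5     paid   12          8
8      Vic       2     paid   14          8
9      Vic       3     paid   11          8
take first 5 rows:
  customer  rating   status  qty  ship_days
0     Lena       5     paid   17          8
1      Vic       3  pending   13          1
2     Lena       3     paid   12          8
3      Vic       1  pending   17          1
4      Vic       5  pending    9          1
drop duplicate status (keep=last):
  customer  rating   status  qty  ship_days
2     Lena       3     paid   12          8
4      Vic       5  pending    9          1
add column qty_x5 = t['qty'] * 5:
  customer  rating   status  qty  ship_days  qty_x5
2     Lena       3     paid   12          8      60
4      Vic       5  pending    9          1      45

45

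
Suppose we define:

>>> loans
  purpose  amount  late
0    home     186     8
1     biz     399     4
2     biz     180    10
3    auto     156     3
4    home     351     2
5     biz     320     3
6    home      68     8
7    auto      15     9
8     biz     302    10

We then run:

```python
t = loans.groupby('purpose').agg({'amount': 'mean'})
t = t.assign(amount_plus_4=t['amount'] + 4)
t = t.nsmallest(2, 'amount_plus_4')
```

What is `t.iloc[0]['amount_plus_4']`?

89.5

group by purpose, mean of amount:
             amount
purpose            
auto      85.500000
biz      300.250000
home     201.666667
add column amount_plus_4 = t['amount'] + 4:
             amount  amount_plus_4
purpose                           
auto      85.500000      89.500000
biz      300.250000     304.250000
home     201.666667     205.666667
take 2 rows with smallest amount_plus_4:
             amount  amount_plus_4
purpose                           
auto      85.500000      89.500000
home     201.666667     205.666667
So iloc[0]['amount_plus_4'] = 89.5.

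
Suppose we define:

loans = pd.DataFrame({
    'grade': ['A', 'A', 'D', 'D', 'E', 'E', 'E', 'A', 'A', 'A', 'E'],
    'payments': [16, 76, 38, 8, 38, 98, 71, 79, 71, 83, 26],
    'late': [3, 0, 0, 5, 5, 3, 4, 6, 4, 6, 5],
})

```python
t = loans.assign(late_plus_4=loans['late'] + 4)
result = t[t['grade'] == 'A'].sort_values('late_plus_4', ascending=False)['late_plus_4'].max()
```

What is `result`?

add column late_plus_4 = loans['late'] + 4:
   grade  payments  late  late_plus_4
0      A        16     3            7
1      A        76     0            4
2      D        38     0            4
3      D         8     5            9
4      E        38     5            9
5      E        98     3            7
6      E        71     4            8
7      A        79     6           10
8      A        71     4            8
9      A        83     6           10
10     E        26     5            9
filter rows where grade == 'A':
  grade  payments  late  late_plus_4
0     A        16     3            7
1     A        76     0            4
7     A        79     6           10
8     A        71     4            8
9     A        83     6           10
sort by late_plus_4 descending:
  grade  payments  late  late_plus_4
7     A        79     6           10
9     A        83     6           10
8     A        71     4            8
0     A        16     3            7
1     A        76     0            4
Then the max of column 'late_plus_4': 10

10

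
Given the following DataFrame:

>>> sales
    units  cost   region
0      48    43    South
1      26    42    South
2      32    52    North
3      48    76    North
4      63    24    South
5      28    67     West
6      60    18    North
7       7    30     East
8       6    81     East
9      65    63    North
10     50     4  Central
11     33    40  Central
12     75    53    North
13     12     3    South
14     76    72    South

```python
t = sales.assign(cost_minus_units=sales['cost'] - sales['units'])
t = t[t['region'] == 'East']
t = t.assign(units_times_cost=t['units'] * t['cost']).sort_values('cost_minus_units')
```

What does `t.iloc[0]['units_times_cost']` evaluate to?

add column cost_minus_units = sales['cost'] - sales['units']:
    units  cost   region  cost_minus_units
0      48    43    South                -5
1      26    42    South                16
2      32    52    North                20
3      48    76    North                28
4      63    24    South               -39
5      28    67     West                39
6      60    18    North               -42
7       7    30     East                23
8       6    81     East                75
9      65    63    North                -2
10     50     4  Central               -46
11     33    40  Central                 7
12     75    53    North               -22
13     12     3    South                -9
14     76    72    South                -4
filter rows where region == 'East':
   units  cost region  cost_minus_units
7      7    30   East                23
8      6    81   East                75
add column units_times_cost = t['units'] * t['cost']:
   units  cost region  cost_minus_units  units_times_cost
7      7    30   East                23               210
8      6    81   East                75               486
sort by cost_minus_units:
   units  cost region  cost_minus_units  units_times_cost
7      7    30   East                23               210
8      6    81   East                75               486

210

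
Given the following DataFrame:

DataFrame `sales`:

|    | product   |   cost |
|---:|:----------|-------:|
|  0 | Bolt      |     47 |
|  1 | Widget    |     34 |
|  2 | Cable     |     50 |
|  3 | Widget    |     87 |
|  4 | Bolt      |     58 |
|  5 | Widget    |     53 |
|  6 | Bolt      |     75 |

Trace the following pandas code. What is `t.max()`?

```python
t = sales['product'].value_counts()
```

3

value_counts of product:
product
Bolt      3
Widget    3
Cable     1
Name: count, dtype: int64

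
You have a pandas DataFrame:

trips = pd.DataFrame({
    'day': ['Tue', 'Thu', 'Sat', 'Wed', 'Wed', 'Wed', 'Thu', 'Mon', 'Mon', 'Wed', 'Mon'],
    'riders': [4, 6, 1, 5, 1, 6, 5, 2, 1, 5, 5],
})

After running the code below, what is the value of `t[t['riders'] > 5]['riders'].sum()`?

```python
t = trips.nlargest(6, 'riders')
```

take 6 rows with largest riders:
    day  riders
1   Thu       6
5   Wed       6
3   Wed       5
6   Thu       5
9   Wed       5
10  Mon       5
filter rows where riders > 5:
   day  riders
1  Thu       6
5  Wed       6
Taking the sum of column 'riders' gives 12.

12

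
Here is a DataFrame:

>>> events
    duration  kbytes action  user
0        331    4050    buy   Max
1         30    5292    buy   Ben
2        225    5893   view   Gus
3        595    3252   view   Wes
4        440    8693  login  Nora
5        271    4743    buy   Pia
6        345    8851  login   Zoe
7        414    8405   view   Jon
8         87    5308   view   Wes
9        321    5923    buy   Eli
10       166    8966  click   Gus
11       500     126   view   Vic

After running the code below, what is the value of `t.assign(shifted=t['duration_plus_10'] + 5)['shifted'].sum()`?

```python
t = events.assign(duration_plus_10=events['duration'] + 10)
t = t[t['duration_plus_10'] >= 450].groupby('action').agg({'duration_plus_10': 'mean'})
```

1017.5

add column duration_plus_10 = events['duration'] + 10:
    duration  kbytes action  user  duration_plus_10
0        331    4050    buy   Max               341
1         30    5292    buy   Ben                40
2        225    5893   view   Gus               235
3        595    3252   view   Wes               605
4        440    8693  login  Nora               450
5        271    4743    buy   Pia               281
6        345    8851  login   Zoe               355
7        414    8405   view   Jon               424
8         87    5308   view   Wes                97
9        321    5923    buy   Eli               331
10       166    8966  click   Gus               176
11       500     126   view   Vic               510
filter rows where duration_plus_10 >= 450:
    duration  kbytes action  user  duration_plus_10
3        595    3252   view   Wes               605
4        440    8693  login  Nora               450
11       500     126   view   Vic               510
group by action, mean of duration_plus_10:
        duration_plus_10
action                  
login              450.0
view               557.5
add column shifted = t['duration_plus_10'] + 5:
        duration_plus_10  shifted
action                           
login              450.0    455.0
view               557.5    562.5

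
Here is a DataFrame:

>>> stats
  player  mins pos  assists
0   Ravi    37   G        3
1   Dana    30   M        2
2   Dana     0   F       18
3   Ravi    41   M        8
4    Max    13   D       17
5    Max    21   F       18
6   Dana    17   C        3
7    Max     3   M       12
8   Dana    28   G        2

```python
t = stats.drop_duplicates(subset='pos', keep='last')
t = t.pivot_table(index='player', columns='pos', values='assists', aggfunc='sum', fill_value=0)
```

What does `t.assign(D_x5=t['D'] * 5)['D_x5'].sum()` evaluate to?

drop duplicate pos (keep=last):
  player  mins pos  assists
4    Max    13   D       17
5    Max    21   F       18
6   Dana    17   C        3
7    Max     3   M       12
8   Dana    28   G        2
pivot: rows=player, cols=pos, sum(assists):
pos     C   D   F  G   M
player                  
Dana    3   0   0  2   0
Max     0  17  18  0  12
add column D_x5 = t['D'] * 5:
pos     C   D   F  G   M  D_x5
player                        
Dana    3   0   0  2   0     0
Max     0  17  18  0  12    85
Finally, sum of column 'D_x5' = 85.

85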